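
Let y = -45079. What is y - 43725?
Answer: -88804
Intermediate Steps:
y - 43725 = -45079 - 43725 = -88804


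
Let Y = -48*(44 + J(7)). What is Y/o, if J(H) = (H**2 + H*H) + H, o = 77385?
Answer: -2384/25795 ≈ -0.092421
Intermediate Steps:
J(H) = H + 2*H**2 (J(H) = (H**2 + H**2) + H = 2*H**2 + H = H + 2*H**2)
Y = -7152 (Y = -48*(44 + 7*(1 + 2*7)) = -48*(44 + 7*(1 + 14)) = -48*(44 + 7*15) = -48*(44 + 105) = -48*149 = -7152)
Y/o = -7152/77385 = -7152*1/77385 = -2384/25795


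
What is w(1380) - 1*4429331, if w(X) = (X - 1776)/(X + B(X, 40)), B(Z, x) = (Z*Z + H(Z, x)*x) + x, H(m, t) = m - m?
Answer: -2110376901704/476455 ≈ -4.4293e+6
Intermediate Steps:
H(m, t) = 0
B(Z, x) = x + Z**2 (B(Z, x) = (Z*Z + 0*x) + x = (Z**2 + 0) + x = Z**2 + x = x + Z**2)
w(X) = (-1776 + X)/(40 + X + X**2) (w(X) = (X - 1776)/(X + (40 + X**2)) = (-1776 + X)/(40 + X + X**2))
w(1380) - 1*4429331 = (-1776 + 1380)/(40 + 1380 + 1380**2) - 1*4429331 = -396/(40 + 1380 + 1904400) - 4429331 = -396/1905820 - 4429331 = (1/1905820)*(-396) - 4429331 = -99/476455 - 4429331 = -2110376901704/476455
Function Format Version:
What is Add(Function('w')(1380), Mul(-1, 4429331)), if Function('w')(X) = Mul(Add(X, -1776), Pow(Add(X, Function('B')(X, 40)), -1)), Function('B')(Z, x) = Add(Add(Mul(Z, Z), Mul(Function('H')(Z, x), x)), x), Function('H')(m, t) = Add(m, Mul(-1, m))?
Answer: Rational(-2110376901704, 476455) ≈ -4.4293e+6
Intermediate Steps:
Function('H')(m, t) = 0
Function('B')(Z, x) = Add(x, Pow(Z, 2)) (Function('B')(Z, x) = Add(Add(Mul(Z, Z), Mul(0, x)), x) = Add(Add(Pow(Z, 2), 0), x) = Add(Pow(Z, 2), x) = Add(x, Pow(Z, 2)))
Function('w')(X) = Mul(Pow(Add(40, X, Pow(X, 2)), -1), Add(-1776, X)) (Function('w')(X) = Mul(Add(X, -1776), Pow(Add(X, Add(40, Pow(X, 2))), -1)) = Mul(Add(-1776, X), Pow(Add(40, X, Pow(X, 2)), -1)) = Mul(Pow(Add(40, X, Pow(X, 2)), -1), Add(-1776, X)))
Add(Function('w')(1380), Mul(-1, 4429331)) = Add(Mul(Pow(Add(40, 1380, Pow(1380, 2)), -1), Add(-1776, 1380)), Mul(-1, 4429331)) = Add(Mul(Pow(Add(40, 1380, 1904400), -1), -396), -4429331) = Add(Mul(Pow(1905820, -1), -396), -4429331) = Add(Mul(Rational(1, 1905820), -396), -4429331) = Add(Rational(-99, 476455), -4429331) = Rational(-2110376901704, 476455)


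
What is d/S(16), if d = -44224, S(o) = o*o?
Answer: -691/4 ≈ -172.75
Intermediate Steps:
S(o) = o²
d/S(16) = -44224/(16²) = -44224/256 = -44224*1/256 = -691/4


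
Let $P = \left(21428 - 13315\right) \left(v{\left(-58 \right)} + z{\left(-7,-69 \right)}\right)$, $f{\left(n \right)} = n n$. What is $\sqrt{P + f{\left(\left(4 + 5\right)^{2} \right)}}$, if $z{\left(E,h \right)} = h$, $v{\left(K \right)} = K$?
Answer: $i \sqrt{1023790} \approx 1011.8 i$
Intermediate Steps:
$f{\left(n \right)} = n^{2}$
$P = -1030351$ ($P = \left(21428 - 13315\right) \left(-58 - 69\right) = 8113 \left(-127\right) = -1030351$)
$\sqrt{P + f{\left(\left(4 + 5\right)^{2} \right)}} = \sqrt{-1030351 + \left(\left(4 + 5\right)^{2}\right)^{2}} = \sqrt{-1030351 + \left(9^{2}\right)^{2}} = \sqrt{-1030351 + 81^{2}} = \sqrt{-1030351 + 6561} = \sqrt{-1023790} = i \sqrt{1023790}$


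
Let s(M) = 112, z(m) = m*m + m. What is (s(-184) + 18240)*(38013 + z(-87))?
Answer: 834924240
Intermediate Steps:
z(m) = m + m² (z(m) = m² + m = m + m²)
(s(-184) + 18240)*(38013 + z(-87)) = (112 + 18240)*(38013 - 87*(1 - 87)) = 18352*(38013 - 87*(-86)) = 18352*(38013 + 7482) = 18352*45495 = 834924240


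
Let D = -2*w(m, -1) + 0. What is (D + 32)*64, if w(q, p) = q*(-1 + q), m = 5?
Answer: -512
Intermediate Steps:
D = -40 (D = -10*(-1 + 5) + 0 = -10*4 + 0 = -2*20 + 0 = -40 + 0 = -40)
(D + 32)*64 = (-40 + 32)*64 = -8*64 = -512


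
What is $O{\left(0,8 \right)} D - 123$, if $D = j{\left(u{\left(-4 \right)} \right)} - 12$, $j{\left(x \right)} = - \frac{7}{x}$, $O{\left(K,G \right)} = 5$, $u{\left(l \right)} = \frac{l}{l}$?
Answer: $-218$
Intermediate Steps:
$u{\left(l \right)} = 1$
$D = -19$ ($D = - \frac{7}{1} - 12 = \left(-7\right) 1 - 12 = -7 - 12 = -19$)
$O{\left(0,8 \right)} D - 123 = 5 \left(-19\right) - 123 = -95 - 123 = -218$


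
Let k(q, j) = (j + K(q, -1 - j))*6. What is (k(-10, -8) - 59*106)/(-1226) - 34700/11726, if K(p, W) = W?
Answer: 7715640/3594019 ≈ 2.1468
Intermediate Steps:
k(q, j) = -6 (k(q, j) = (j + (-1 - j))*6 = -1*6 = -6)
(k(-10, -8) - 59*106)/(-1226) - 34700/11726 = (-6 - 59*106)/(-1226) - 34700/11726 = (-6 - 6254)*(-1/1226) - 34700*1/11726 = -6260*(-1/1226) - 17350/5863 = 3130/613 - 17350/5863 = 7715640/3594019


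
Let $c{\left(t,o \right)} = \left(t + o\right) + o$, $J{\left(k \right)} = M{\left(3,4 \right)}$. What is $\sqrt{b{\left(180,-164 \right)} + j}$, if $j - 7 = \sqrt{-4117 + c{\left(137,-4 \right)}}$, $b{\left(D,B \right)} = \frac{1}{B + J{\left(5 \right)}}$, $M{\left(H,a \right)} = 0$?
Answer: $\frac{\sqrt{47027 + 13448 i \sqrt{997}}}{82} \approx 5.9385 + 5.3171 i$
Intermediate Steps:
$J{\left(k \right)} = 0$
$c{\left(t,o \right)} = t + 2 o$ ($c{\left(t,o \right)} = \left(o + t\right) + o = t + 2 o$)
$b{\left(D,B \right)} = \frac{1}{B}$ ($b{\left(D,B \right)} = \frac{1}{B + 0} = \frac{1}{B}$)
$j = 7 + 2 i \sqrt{997}$ ($j = 7 + \sqrt{-4117 + \left(137 + 2 \left(-4\right)\right)} = 7 + \sqrt{-4117 + \left(137 - 8\right)} = 7 + \sqrt{-4117 + 129} = 7 + \sqrt{-3988} = 7 + 2 i \sqrt{997} \approx 7.0 + 63.151 i$)
$\sqrt{b{\left(180,-164 \right)} + j} = \sqrt{\frac{1}{-164} + \left(7 + 2 i \sqrt{997}\right)} = \sqrt{- \frac{1}{164} + \left(7 + 2 i \sqrt{997}\right)} = \sqrt{\frac{1147}{164} + 2 i \sqrt{997}}$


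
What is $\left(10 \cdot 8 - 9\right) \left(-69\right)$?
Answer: $-4899$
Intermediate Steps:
$\left(10 \cdot 8 - 9\right) \left(-69\right) = \left(80 - 9\right) \left(-69\right) = 71 \left(-69\right) = -4899$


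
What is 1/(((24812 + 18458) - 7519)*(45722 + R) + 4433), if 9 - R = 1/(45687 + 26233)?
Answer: 71920/117584411099129 ≈ 6.1165e-10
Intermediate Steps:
R = 647279/71920 (R = 9 - 1/(45687 + 26233) = 9 - 1/71920 = 647279/71920 ≈ 9.0000)
1/(((24812 + 18458) - 7519)*(45722 + R) + 4433) = 1/(((24812 + 18458) - 7519)*(45722 + 647279/71920) + 4433) = 1/((43270 - 7519)*(3288973519/71920) + 4433) = 1/(35751*(3288973519/71920) + 4433) = 1/(117584092277769/71920 + 4433) = 1/(117584411099129/71920) = 71920/117584411099129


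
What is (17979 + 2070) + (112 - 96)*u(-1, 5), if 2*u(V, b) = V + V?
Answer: 20033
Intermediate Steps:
u(V, b) = V (u(V, b) = (V + V)/2 = (2*V)/2 = V)
(17979 + 2070) + (112 - 96)*u(-1, 5) = (17979 + 2070) + (112 - 96)*(-1) = 20049 + 16*(-1) = 20049 - 16 = 20033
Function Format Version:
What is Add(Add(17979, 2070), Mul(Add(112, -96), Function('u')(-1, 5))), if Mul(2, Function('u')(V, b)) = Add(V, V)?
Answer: 20033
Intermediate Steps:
Function('u')(V, b) = V (Function('u')(V, b) = Mul(Rational(1, 2), Add(V, V)) = Mul(Rational(1, 2), Mul(2, V)) = V)
Add(Add(17979, 2070), Mul(Add(112, -96), Function('u')(-1, 5))) = Add(Add(17979, 2070), Mul(Add(112, -96), -1)) = Add(20049, Mul(16, -1)) = Add(20049, -16) = 20033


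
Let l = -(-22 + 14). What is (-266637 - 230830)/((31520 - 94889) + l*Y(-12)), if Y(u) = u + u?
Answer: 497467/63561 ≈ 7.8266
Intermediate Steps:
l = 8 (l = -1*(-8) = 8)
Y(u) = 2*u
(-266637 - 230830)/((31520 - 94889) + l*Y(-12)) = (-266637 - 230830)/((31520 - 94889) + 8*(2*(-12))) = -497467/(-63369 + 8*(-24)) = -497467/(-63369 - 192) = -497467/(-63561) = -497467*(-1/63561) = 497467/63561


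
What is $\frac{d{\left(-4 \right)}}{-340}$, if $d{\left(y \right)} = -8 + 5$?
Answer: $\frac{3}{340} \approx 0.0088235$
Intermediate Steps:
$d{\left(y \right)} = -3$
$\frac{d{\left(-4 \right)}}{-340} = - \frac{3}{-340} = \left(-3\right) \left(- \frac{1}{340}\right) = \frac{3}{340}$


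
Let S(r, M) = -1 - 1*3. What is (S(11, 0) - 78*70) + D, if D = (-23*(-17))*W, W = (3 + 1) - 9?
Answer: -7419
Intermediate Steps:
W = -5 (W = 4 - 9 = -5)
S(r, M) = -4 (S(r, M) = -1 - 3 = -4)
D = -1955 (D = -23*(-17)*(-5) = 391*(-5) = -1955)
(S(11, 0) - 78*70) + D = (-4 - 78*70) - 1955 = (-4 - 5460) - 1955 = -5464 - 1955 = -7419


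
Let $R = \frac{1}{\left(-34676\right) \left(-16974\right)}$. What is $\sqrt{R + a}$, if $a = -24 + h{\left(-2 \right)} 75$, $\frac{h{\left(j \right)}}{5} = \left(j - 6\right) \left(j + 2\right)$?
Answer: $\frac{5 i \sqrt{9238364991999338}}{98098404} \approx 4.899 i$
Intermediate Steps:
$h{\left(j \right)} = 5 \left(-6 + j\right) \left(2 + j\right)$ ($h{\left(j \right)} = 5 \left(j - 6\right) \left(j + 2\right) = 5 \left(-6 + j\right) \left(2 + j\right)$)
$R = \frac{1}{588590424}$ ($R = \left(- \frac{1}{34676}\right) \left(- \frac{1}{16974}\right) = \frac{1}{588590424} \approx 1.699 \cdot 10^{-9}$)
$a = -24$ ($a = -24 + \left(-60 - -40 + 5 \left(-2\right)^{2}\right) 75 = -24 + \left(-60 + 40 + 5 \cdot 4\right) 75 = -24 + \left(-60 + 40 + 20\right) 75 = -24 + 0 \cdot 75 = -24 + 0 = -24$)
$\sqrt{R + a} = \sqrt{\frac{1}{588590424} - 24} = \sqrt{- \frac{14126170175}{588590424}} = \frac{5 i \sqrt{9238364991999338}}{98098404}$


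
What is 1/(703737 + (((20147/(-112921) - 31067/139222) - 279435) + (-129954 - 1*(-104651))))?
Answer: 15721087462/6272691863228197 ≈ 2.5063e-6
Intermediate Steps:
1/(703737 + (((20147/(-112921) - 31067/139222) - 279435) + (-129954 - 1*(-104651)))) = 1/(703737 + (((20147*(-1/112921) - 31067*1/139222) - 279435) + (-129954 + 104651))) = 1/(703737 + (((-20147/112921 - 31067/139222) - 279435) - 25303)) = 1/(703737 + ((-6313022341/15721087462 - 279435) - 25303)) = 1/(703737 + (-4393028387966311/15721087462 - 25303)) = 1/(703737 - 4790819064017297/15721087462) = 1/(6272691863228197/15721087462) = 15721087462/6272691863228197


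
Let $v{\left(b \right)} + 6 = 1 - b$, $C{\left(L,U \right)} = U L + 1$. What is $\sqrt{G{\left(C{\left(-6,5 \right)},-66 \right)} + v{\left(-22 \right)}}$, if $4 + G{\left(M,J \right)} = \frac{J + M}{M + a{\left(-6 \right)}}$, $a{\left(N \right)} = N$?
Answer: $\frac{\sqrt{770}}{7} \approx 3.9641$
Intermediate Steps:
$C{\left(L,U \right)} = 1 + L U$ ($C{\left(L,U \right)} = L U + 1 = 1 + L U$)
$v{\left(b \right)} = -5 - b$ ($v{\left(b \right)} = -6 - \left(-1 + b\right) = -5 - b$)
$G{\left(M,J \right)} = -4 + \frac{J + M}{-6 + M}$ ($G{\left(M,J \right)} = -4 + \frac{J + M}{M - 6} = -4 + \frac{J + M}{-6 + M}$)
$\sqrt{G{\left(C{\left(-6,5 \right)},-66 \right)} + v{\left(-22 \right)}} = \sqrt{\frac{24 - 66 - 3 \left(1 - 30\right)}{-6 + \left(1 - 30\right)} - -17} = \sqrt{\frac{24 - 66 - 3 \left(1 - 30\right)}{-6 + \left(1 - 30\right)} + \left(-5 + 22\right)} = \sqrt{\frac{24 - 66 - -87}{-6 - 29} + 17} = \sqrt{\frac{24 - 66 + 87}{-35} + 17} = \sqrt{\left(- \frac{1}{35}\right) 45 + 17} = \sqrt{- \frac{9}{7} + 17} = \sqrt{\frac{110}{7}} = \frac{\sqrt{770}}{7}$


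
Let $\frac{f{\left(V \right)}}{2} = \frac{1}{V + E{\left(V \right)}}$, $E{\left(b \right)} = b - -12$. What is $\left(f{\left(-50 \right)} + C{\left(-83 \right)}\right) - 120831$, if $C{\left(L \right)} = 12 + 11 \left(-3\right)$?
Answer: $- \frac{5317489}{44} \approx -1.2085 \cdot 10^{5}$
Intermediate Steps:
$E{\left(b \right)} = 12 + b$ ($E{\left(b \right)} = b + 12 = 12 + b$)
$C{\left(L \right)} = -21$ ($C{\left(L \right)} = 12 - 33 = -21$)
$f{\left(V \right)} = \frac{2}{12 + 2 V}$ ($f{\left(V \right)} = \frac{2}{V + \left(12 + V\right)} = \frac{2}{12 + 2 V}$)
$\left(f{\left(-50 \right)} + C{\left(-83 \right)}\right) - 120831 = \left(\frac{1}{6 - 50} - 21\right) - 120831 = \left(\frac{1}{-44} - 21\right) - 120831 = \left(- \frac{1}{44} - 21\right) - 120831 = - \frac{925}{44} - 120831 = - \frac{5317489}{44}$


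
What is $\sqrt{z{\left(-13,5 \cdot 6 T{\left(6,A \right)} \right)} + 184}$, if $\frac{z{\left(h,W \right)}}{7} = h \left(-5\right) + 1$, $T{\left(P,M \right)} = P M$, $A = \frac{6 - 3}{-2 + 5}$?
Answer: $\sqrt{646} \approx 25.417$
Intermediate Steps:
$A = 1$ ($A = \frac{3}{3} = 3 \cdot \frac{1}{3} = 1$)
$T{\left(P,M \right)} = M P$
$z{\left(h,W \right)} = 7 - 35 h$ ($z{\left(h,W \right)} = 7 \left(h \left(-5\right) + 1\right) = 7 \left(- 5 h + 1\right) = 7 \left(1 - 5 h\right) = 7 - 35 h$)
$\sqrt{z{\left(-13,5 \cdot 6 T{\left(6,A \right)} \right)} + 184} = \sqrt{\left(7 - -455\right) + 184} = \sqrt{\left(7 + 455\right) + 184} = \sqrt{462 + 184} = \sqrt{646}$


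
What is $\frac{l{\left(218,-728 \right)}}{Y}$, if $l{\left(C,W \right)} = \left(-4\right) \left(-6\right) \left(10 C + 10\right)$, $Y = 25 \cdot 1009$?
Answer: $\frac{10512}{5045} \approx 2.0836$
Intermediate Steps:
$Y = 25225$
$l{\left(C,W \right)} = 240 + 240 C$ ($l{\left(C,W \right)} = 24 \left(10 + 10 C\right) = 240 + 240 C$)
$\frac{l{\left(218,-728 \right)}}{Y} = \frac{240 + 240 \cdot 218}{25225} = \left(240 + 52320\right) \frac{1}{25225} = 52560 \cdot \frac{1}{25225} = \frac{10512}{5045}$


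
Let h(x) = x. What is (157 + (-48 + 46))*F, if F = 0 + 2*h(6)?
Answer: 1860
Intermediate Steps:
F = 12 (F = 0 + 2*6 = 0 + 12 = 12)
(157 + (-48 + 46))*F = (157 + (-48 + 46))*12 = (157 - 2)*12 = 155*12 = 1860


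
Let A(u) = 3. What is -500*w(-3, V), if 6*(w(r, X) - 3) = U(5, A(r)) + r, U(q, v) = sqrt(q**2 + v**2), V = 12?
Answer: -1250 - 250*sqrt(34)/3 ≈ -1735.9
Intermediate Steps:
w(r, X) = 3 + r/6 + sqrt(34)/6 (w(r, X) = 3 + (sqrt(5**2 + 3**2) + r)/6 = 3 + (sqrt(25 + 9) + r)/6 = 3 + (sqrt(34) + r)/6 = 3 + (r + sqrt(34))/6 = 3 + (r/6 + sqrt(34)/6) = 3 + r/6 + sqrt(34)/6)
-500*w(-3, V) = -500*(3 + (1/6)*(-3) + sqrt(34)/6) = -500*(3 - 1/2 + sqrt(34)/6) = -500*(5/2 + sqrt(34)/6) = -1250 - 250*sqrt(34)/3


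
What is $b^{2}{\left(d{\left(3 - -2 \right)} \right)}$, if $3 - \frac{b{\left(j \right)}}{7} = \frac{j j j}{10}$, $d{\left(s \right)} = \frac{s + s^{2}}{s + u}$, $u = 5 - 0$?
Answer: $\frac{441}{100} \approx 4.41$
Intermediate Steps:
$u = 5$ ($u = 5 + 0 = 5$)
$d{\left(s \right)} = \frac{s + s^{2}}{5 + s}$ ($d{\left(s \right)} = \frac{s + s^{2}}{s + 5} = \frac{s + s^{2}}{5 + s}$)
$b{\left(j \right)} = 21 - \frac{7 j^{3}}{10}$ ($b{\left(j \right)} = 21 - 7 \frac{j j j}{10} = 21 - 7 j^{2} j \frac{1}{10} = 21 - 7 j^{3} \cdot \frac{1}{10} = 21 - 7 \frac{j^{3}}{10} = 21 - \frac{7 j^{3}}{10}$)
$b^{2}{\left(d{\left(3 - -2 \right)} \right)} = \left(21 - \frac{7 \left(\frac{\left(3 - -2\right) \left(1 + \left(3 - -2\right)\right)}{5 + \left(3 - -2\right)}\right)^{3}}{10}\right)^{2} = \left(21 - \frac{7 \left(\frac{\left(3 + 2\right) \left(1 + \left(3 + 2\right)\right)}{5 + \left(3 + 2\right)}\right)^{3}}{10}\right)^{2} = \left(21 - \frac{7 \left(\frac{5 \left(1 + 5\right)}{5 + 5}\right)^{3}}{10}\right)^{2} = \left(21 - \frac{7 \left(5 \cdot \frac{1}{10} \cdot 6\right)^{3}}{10}\right)^{2} = \left(21 - \frac{7 \cdot 3^{3}}{10}\right)^{2} = \left(21 - \frac{189}{10}\right)^{2} = \left(\frac{21}{10}\right)^{2} = \frac{441}{100}$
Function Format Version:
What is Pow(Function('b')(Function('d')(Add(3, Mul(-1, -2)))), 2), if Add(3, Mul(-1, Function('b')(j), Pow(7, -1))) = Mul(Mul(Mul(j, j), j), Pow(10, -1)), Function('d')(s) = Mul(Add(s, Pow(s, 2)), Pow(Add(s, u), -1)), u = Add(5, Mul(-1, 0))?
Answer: Rational(441, 100) ≈ 4.4100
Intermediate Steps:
u = 5 (u = Add(5, 0) = 5)
Function('d')(s) = Mul(Pow(Add(5, s), -1), Add(s, Pow(s, 2))) (Function('d')(s) = Mul(Add(s, Pow(s, 2)), Pow(Add(s, 5), -1)) = Mul(Add(s, Pow(s, 2)), Pow(Add(5, s), -1)) = Mul(Pow(Add(5, s), -1), Add(s, Pow(s, 2))))
Function('b')(j) = Add(21, Mul(Rational(-7, 10), Pow(j, 3))) (Function('b')(j) = Add(21, Mul(-7, Mul(Mul(Mul(j, j), j), Pow(10, -1)))) = Add(21, Mul(-7, Mul(Mul(Pow(j, 2), j), Rational(1, 10)))) = Add(21, Mul(-7, Mul(Pow(j, 3), Rational(1, 10)))) = Add(21, Mul(-7, Mul(Rational(1, 10), Pow(j, 3)))) = Add(21, Mul(Rational(-7, 10), Pow(j, 3))))
Pow(Function('b')(Function('d')(Add(3, Mul(-1, -2)))), 2) = Pow(Add(21, Mul(Rational(-7, 10), Pow(Mul(Add(3, Mul(-1, -2)), Pow(Add(5, Add(3, Mul(-1, -2))), -1), Add(1, Add(3, Mul(-1, -2)))), 3))), 2) = Pow(Add(21, Mul(Rational(-7, 10), Pow(Mul(Add(3, 2), Pow(Add(5, Add(3, 2)), -1), Add(1, Add(3, 2))), 3))), 2) = Pow(Add(21, Mul(Rational(-7, 10), Pow(Mul(5, Pow(Add(5, 5), -1), Add(1, 5)), 3))), 2) = Pow(Add(21, Mul(Rational(-7, 10), Pow(Mul(5, Pow(10, -1), 6), 3))), 2) = Pow(Add(21, Mul(Rational(-7, 10), Pow(Mul(5, Rational(1, 10), 6), 3))), 2) = Pow(Add(21, Mul(Rational(-7, 10), Pow(3, 3))), 2) = Pow(Add(21, Mul(Rational(-7, 10), 27)), 2) = Pow(Add(21, Rational(-189, 10)), 2) = Pow(Rational(21, 10), 2) = Rational(441, 100)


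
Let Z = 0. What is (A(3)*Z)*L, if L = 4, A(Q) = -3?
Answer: 0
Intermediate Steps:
(A(3)*Z)*L = -3*0*4 = 0*4 = 0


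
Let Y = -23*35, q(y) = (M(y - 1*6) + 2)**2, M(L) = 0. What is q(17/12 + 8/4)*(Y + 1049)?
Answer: 976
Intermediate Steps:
q(y) = 4 (q(y) = (0 + 2)**2 = 2**2 = 4)
Y = -805
q(17/12 + 8/4)*(Y + 1049) = 4*(-805 + 1049) = 4*244 = 976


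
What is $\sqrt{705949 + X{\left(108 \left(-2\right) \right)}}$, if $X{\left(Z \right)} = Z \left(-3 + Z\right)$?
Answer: $\sqrt{753253} \approx 867.9$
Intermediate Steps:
$\sqrt{705949 + X{\left(108 \left(-2\right) \right)}} = \sqrt{705949 + 108 \left(-2\right) \left(-3 + 108 \left(-2\right)\right)} = \sqrt{705949 - 216 \left(-3 - 216\right)} = \sqrt{705949 - -47304} = \sqrt{705949 + 47304} = \sqrt{753253}$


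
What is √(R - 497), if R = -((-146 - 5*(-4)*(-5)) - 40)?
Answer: I*√211 ≈ 14.526*I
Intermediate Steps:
R = 286 (R = -((-146 + 20*(-5)) - 40) = -((-146 - 100) - 40) = -(-246 - 40) = -1*(-286) = 286)
√(R - 497) = √(286 - 497) = √(-211) = I*√211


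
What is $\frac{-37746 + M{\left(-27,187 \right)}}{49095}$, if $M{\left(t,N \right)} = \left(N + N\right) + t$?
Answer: $- \frac{37399}{49095} \approx -0.76177$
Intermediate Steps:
$M{\left(t,N \right)} = t + 2 N$ ($M{\left(t,N \right)} = 2 N + t = t + 2 N$)
$\frac{-37746 + M{\left(-27,187 \right)}}{49095} = \frac{-37746 + \left(-27 + 2 \cdot 187\right)}{49095} = \left(-37746 + \left(-27 + 374\right)\right) \frac{1}{49095} = \left(-37746 + 347\right) \frac{1}{49095} = \left(-37399\right) \frac{1}{49095} = - \frac{37399}{49095}$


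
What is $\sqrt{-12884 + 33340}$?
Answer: $2 \sqrt{5114} \approx 143.02$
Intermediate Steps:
$\sqrt{-12884 + 33340} = \sqrt{20456} = 2 \sqrt{5114}$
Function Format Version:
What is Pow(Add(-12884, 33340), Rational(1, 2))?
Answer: Mul(2, Pow(5114, Rational(1, 2))) ≈ 143.02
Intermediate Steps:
Pow(Add(-12884, 33340), Rational(1, 2)) = Pow(20456, Rational(1, 2)) = Mul(2, Pow(5114, Rational(1, 2)))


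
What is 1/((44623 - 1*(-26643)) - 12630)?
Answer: 1/58636 ≈ 1.7054e-5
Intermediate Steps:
1/((44623 - 1*(-26643)) - 12630) = 1/((44623 + 26643) - 12630) = 1/(71266 - 12630) = 1/58636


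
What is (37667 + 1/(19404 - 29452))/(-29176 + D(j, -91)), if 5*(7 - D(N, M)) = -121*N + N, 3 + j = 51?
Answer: -378478015/281514816 ≈ -1.3444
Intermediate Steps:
j = 48 (j = -3 + 51 = 48)
D(N, M) = 7 + 24*N (D(N, M) = 7 - (-121*N + N)/5 = 7 - (-24)*N = 7 + 24*N)
(37667 + 1/(19404 - 29452))/(-29176 + D(j, -91)) = (37667 + 1/(19404 - 29452))/(-29176 + (7 + 24*48)) = (37667 + 1/(-10048))/(-29176 + (7 + 1152)) = (37667 - 1/10048)/(-29176 + 1159) = (378478015/10048)/(-28017) = (378478015/10048)*(-1/28017) = -378478015/281514816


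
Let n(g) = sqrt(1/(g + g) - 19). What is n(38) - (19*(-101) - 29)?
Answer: 1948 + I*sqrt(27417)/38 ≈ 1948.0 + 4.3574*I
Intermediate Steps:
n(g) = sqrt(-19 + 1/(2*g)) (n(g) = sqrt(1/(2*g) - 19) = sqrt(-19 + 1/(2*g)))
n(38) - (19*(-101) - 29) = sqrt(-76 + 2/38)/2 - (19*(-101) - 29) = sqrt(-76 + 2*(1/38))/2 - (-1919 - 29) = sqrt(-76 + 1/19)/2 - 1*(-1948) = sqrt(-1443/19)/2 + 1948 = (I*sqrt(27417)/19)/2 + 1948 = I*sqrt(27417)/38 + 1948 = 1948 + I*sqrt(27417)/38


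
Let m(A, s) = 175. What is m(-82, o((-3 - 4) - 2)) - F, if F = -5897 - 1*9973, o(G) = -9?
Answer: 16045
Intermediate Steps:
F = -15870 (F = -5897 - 9973 = -15870)
m(-82, o((-3 - 4) - 2)) - F = 175 - 1*(-15870) = 175 + 15870 = 16045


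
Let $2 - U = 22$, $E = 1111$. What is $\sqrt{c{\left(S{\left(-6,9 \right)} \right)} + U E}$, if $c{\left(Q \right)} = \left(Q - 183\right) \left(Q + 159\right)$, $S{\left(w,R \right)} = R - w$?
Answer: $2 i \sqrt{12863} \approx 226.83 i$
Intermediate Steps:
$U = -20$ ($U = 2 - 22 = -20$)
$c{\left(Q \right)} = \left(-183 + Q\right) \left(159 + Q\right)$
$\sqrt{c{\left(S{\left(-6,9 \right)} \right)} + U E} = \sqrt{\left(-29097 + \left(9 - -6\right)^{2} - 24 \left(9 - -6\right)\right) - 22220} = \sqrt{\left(-29097 + \left(9 + 6\right)^{2} - 24 \left(9 + 6\right)\right) - 22220} = \sqrt{\left(-29097 + 15^{2} - 360\right) - 22220} = \sqrt{\left(-29097 + 225 - 360\right) - 22220} = \sqrt{-29232 - 22220} = \sqrt{-51452} = 2 i \sqrt{12863}$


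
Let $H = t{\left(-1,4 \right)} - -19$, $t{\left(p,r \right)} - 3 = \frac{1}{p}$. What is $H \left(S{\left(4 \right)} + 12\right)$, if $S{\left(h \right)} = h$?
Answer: $336$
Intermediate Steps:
$t{\left(p,r \right)} = 3 + \frac{1}{p}$
$H = 21$ ($H = \left(3 + \frac{1}{-1}\right) - -19 = \left(3 - 1\right) + 19 = 2 + 19 = 21$)
$H \left(S{\left(4 \right)} + 12\right) = 21 \left(4 + 12\right) = 21 \cdot 16 = 336$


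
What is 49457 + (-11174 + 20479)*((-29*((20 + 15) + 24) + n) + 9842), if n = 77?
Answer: 76424897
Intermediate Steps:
49457 + (-11174 + 20479)*((-29*((20 + 15) + 24) + n) + 9842) = 49457 + (-11174 + 20479)*((-29*((20 + 15) + 24) + 77) + 9842) = 49457 + 9305*((-29*(35 + 24) + 77) + 9842) = 49457 + 9305*((-29*59 + 77) + 9842) = 49457 + 9305*((-1711 + 77) + 9842) = 49457 + 9305*(-1634 + 9842) = 49457 + 9305*8208 = 49457 + 76375440 = 76424897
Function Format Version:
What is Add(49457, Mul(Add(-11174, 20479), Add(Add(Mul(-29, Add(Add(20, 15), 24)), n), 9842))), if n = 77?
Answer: 76424897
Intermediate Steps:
Add(49457, Mul(Add(-11174, 20479), Add(Add(Mul(-29, Add(Add(20, 15), 24)), n), 9842))) = Add(49457, Mul(Add(-11174, 20479), Add(Add(Mul(-29, Add(Add(20, 15), 24)), 77), 9842))) = Add(49457, Mul(9305, Add(Add(Mul(-29, Add(35, 24)), 77), 9842))) = Add(49457, Mul(9305, Add(Add(Mul(-29, 59), 77), 9842))) = Add(49457, Mul(9305, Add(Add(-1711, 77), 9842))) = Add(49457, Mul(9305, Add(-1634, 9842))) = Add(49457, Mul(9305, 8208)) = Add(49457, 76375440) = 76424897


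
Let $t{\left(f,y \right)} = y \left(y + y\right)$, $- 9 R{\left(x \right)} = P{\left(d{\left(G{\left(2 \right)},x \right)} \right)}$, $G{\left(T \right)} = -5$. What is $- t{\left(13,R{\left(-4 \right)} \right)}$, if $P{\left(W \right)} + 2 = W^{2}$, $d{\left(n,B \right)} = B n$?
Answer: $- \frac{316808}{81} \approx -3911.2$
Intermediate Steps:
$P{\left(W \right)} = -2 + W^{2}$
$R{\left(x \right)} = \frac{2}{9} - \frac{25 x^{2}}{9}$ ($R{\left(x \right)} = - \frac{-2 + \left(x \left(-5\right)\right)^{2}}{9} = - \frac{-2 + \left(- 5 x\right)^{2}}{9} = - \frac{-2 + 25 x^{2}}{9} = \frac{2}{9} - \frac{25 x^{2}}{9}$)
$t{\left(f,y \right)} = 2 y^{2}$ ($t{\left(f,y \right)} = y 2 y = 2 y^{2}$)
$- t{\left(13,R{\left(-4 \right)} \right)} = - 2 \left(\frac{2}{9} - \frac{25 \left(-4\right)^{2}}{9}\right)^{2} = - 2 \left(\frac{2}{9} - \frac{400}{9}\right)^{2} = - 2 \left(- \frac{398}{9}\right)^{2} = - \frac{2 \cdot 158404}{81} = \left(-1\right) \frac{316808}{81} = - \frac{316808}{81}$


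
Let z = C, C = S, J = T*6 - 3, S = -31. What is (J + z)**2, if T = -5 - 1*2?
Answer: 5776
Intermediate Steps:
T = -7 (T = -5 - 2 = -7)
J = -45 (J = -7*6 - 3 = -42 - 3 = -45)
C = -31
z = -31
(J + z)**2 = (-45 - 31)**2 = (-76)**2 = 5776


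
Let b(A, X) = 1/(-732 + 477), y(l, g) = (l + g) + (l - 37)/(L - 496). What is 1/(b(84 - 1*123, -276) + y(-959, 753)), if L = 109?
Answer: -10965/2230613 ≈ -0.0049157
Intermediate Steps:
y(l, g) = 37/387 + g + 386*l/387 (y(l, g) = (l + g) + (l - 37)/(109 - 496) = (g + l) + (-37 + l)/(-387) = (g + l) + (-37 + l)*(-1/387) = (g + l) + (37/387 - l/387) = 37/387 + g + 386*l/387)
b(A, X) = -1/255 (b(A, X) = 1/(-255) = -1/255)
1/(b(84 - 1*123, -276) + y(-959, 753)) = 1/(-1/255 + (37/387 + 753 + (386/387)*(-959))) = 1/(-1/255 + (37/387 + 753 - 370174/387)) = 1/(-1/255 - 26242/129) = 1/(-2230613/10965) = -10965/2230613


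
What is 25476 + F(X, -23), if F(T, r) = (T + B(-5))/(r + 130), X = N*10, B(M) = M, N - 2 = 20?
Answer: 2726147/107 ≈ 25478.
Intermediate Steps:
N = 22 (N = 2 + 20 = 22)
X = 220 (X = 22*10 = 220)
F(T, r) = (-5 + T)/(130 + r) (F(T, r) = (T - 5)/(r + 130) = (-5 + T)/(130 + r))
25476 + F(X, -23) = 25476 + (-5 + 220)/(130 - 23) = 25476 + 215/107 = 2726147/107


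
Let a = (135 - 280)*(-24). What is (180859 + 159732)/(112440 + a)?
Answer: 340591/115920 ≈ 2.9382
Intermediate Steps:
a = 3480 (a = -145*(-24) = 3480)
(180859 + 159732)/(112440 + a) = (180859 + 159732)/(112440 + 3480) = 340591/115920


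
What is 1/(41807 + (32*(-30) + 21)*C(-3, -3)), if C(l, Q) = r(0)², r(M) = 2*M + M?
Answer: 1/41807 ≈ 2.3919e-5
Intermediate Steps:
r(M) = 3*M
C(l, Q) = 0 (C(l, Q) = (3*0)² = 0² = 0)
1/(41807 + (32*(-30) + 21)*C(-3, -3)) = 1/(41807 + (32*(-30) + 21)*0) = 1/(41807 + (-960 + 21)*0) = 1/(41807 - 939*0) = 1/(41807 + 0) = 1/41807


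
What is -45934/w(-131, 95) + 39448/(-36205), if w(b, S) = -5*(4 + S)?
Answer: 328702742/3584295 ≈ 91.706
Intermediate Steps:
w(b, S) = -20 - 5*S
-45934/w(-131, 95) + 39448/(-36205) = -45934/(-20 - 5*95) + 39448/(-36205) = -45934/(-20 - 475) + 39448*(-1/36205) = -45934/(-495) - 39448/36205 = -45934*(-1/495) - 39448/36205 = 45934/495 - 39448/36205 = 328702742/3584295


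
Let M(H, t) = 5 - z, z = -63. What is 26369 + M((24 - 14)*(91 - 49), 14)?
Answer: 26437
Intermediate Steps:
M(H, t) = 68 (M(H, t) = 5 - 1*(-63) = 5 + 63 = 68)
26369 + M((24 - 14)*(91 - 49), 14) = 26369 + 68 = 26437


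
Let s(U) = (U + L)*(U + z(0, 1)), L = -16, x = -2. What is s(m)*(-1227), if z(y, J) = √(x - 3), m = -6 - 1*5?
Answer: -364419 + 33129*I*√5 ≈ -3.6442e+5 + 74079.0*I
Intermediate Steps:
m = -11 (m = -6 - 5 = -11)
z(y, J) = I*√5 (z(y, J) = √(-2 - 3) = √(-5) = I*√5)
s(U) = (-16 + U)*(U + I*√5) (s(U) = (U - 16)*(U + I*√5) = (-16 + U)*(U + I*√5))
s(m)*(-1227) = ((-11)² - 16*(-11) - 16*I*√5 + I*(-11)*√5)*(-1227) = (121 + 176 - 16*I*√5 - 11*I*√5)*(-1227) = (297 - 27*I*√5)*(-1227) = -364419 + 33129*I*√5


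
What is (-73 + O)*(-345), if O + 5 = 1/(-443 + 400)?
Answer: 1157475/43 ≈ 26918.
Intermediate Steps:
O = -216/43 (O = -5 + 1/(-443 + 400) = -5 + 1/(-43) = -5 - 1/43 = -216/43 ≈ -5.0233)
(-73 + O)*(-345) = (-73 - 216/43)*(-345) = -3355/43*(-345) = 1157475/43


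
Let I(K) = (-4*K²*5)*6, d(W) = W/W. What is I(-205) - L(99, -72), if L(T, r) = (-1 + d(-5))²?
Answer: -5043000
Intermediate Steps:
d(W) = 1
L(T, r) = 0 (L(T, r) = (-1 + 1)² = 0² = 0)
I(K) = -120*K² (I(K) = -20*K²*6 = -120*K²)
I(-205) - L(99, -72) = -120*(-205)² - 1*0 = -120*42025 + 0 = -5043000 + 0 = -5043000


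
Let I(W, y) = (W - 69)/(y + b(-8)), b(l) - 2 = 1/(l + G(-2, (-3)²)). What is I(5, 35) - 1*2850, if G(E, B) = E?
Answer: -1052290/369 ≈ -2851.7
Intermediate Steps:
b(l) = 2 + 1/(-2 + l) (b(l) = 2 + 1/(l - 2) = 2 + 1/(-2 + l))
I(W, y) = (-69 + W)/(19/10 + y) (I(W, y) = (W - 69)/(y + (-3 + 2*(-8))/(-2 - 8)) = (-69 + W)/(y + (-3 - 16)/(-10)) = (-69 + W)/(y - ⅒*(-19)) = (-69 + W)/(y + 19/10) = (-69 + W)/(19/10 + y))
I(5, 35) - 1*2850 = 10*(-69 + 5)/(19 + 10*35) - 1*2850 = 10*(-64)/(19 + 350) - 2850 = 10*(-64)/369 - 2850 = 10*(1/369)*(-64) - 2850 = -640/369 - 2850 = -1052290/369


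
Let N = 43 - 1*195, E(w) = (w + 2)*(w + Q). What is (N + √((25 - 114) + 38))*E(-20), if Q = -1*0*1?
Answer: -54720 + 360*I*√51 ≈ -54720.0 + 2570.9*I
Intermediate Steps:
Q = 0 (Q = 0*1 = 0)
E(w) = w*(2 + w) (E(w) = (w + 2)*(w + 0) = (2 + w)*w = w*(2 + w))
N = -152 (N = 43 - 195 = -152)
(N + √((25 - 114) + 38))*E(-20) = (-152 + √((25 - 114) + 38))*(-20*(2 - 20)) = (-152 + √(-89 + 38))*(-20*(-18)) = (-152 + √(-51))*360 = (-152 + I*√51)*360 = -54720 + 360*I*√51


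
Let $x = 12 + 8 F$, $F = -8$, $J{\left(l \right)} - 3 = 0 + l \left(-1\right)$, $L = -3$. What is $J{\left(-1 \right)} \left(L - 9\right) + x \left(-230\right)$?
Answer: $11912$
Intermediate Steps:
$J{\left(l \right)} = 3 - l$ ($J{\left(l \right)} = 3 + \left(0 + l \left(-1\right)\right) = 3 + \left(0 - l\right) = 3 - l$)
$x = -52$ ($x = 12 + 8 \left(-8\right) = 12 - 64 = -52$)
$J{\left(-1 \right)} \left(L - 9\right) + x \left(-230\right) = \left(3 - -1\right) \left(-3 - 9\right) - -11960 = \left(3 + 1\right) \left(-12\right) + 11960 = 4 \left(-12\right) + 11960 = -48 + 11960 = 11912$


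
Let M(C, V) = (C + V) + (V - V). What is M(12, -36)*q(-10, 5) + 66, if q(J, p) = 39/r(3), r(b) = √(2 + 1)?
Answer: 66 - 312*√3 ≈ -474.40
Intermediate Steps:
r(b) = √3
M(C, V) = C + V (M(C, V) = (C + V) + 0 = C + V)
q(J, p) = 13*√3 (q(J, p) = 39/(√3) = 39*(√3/3) = 13*√3)
M(12, -36)*q(-10, 5) + 66 = (12 - 36)*(13*√3) + 66 = -312*√3 + 66 = 66 - 312*√3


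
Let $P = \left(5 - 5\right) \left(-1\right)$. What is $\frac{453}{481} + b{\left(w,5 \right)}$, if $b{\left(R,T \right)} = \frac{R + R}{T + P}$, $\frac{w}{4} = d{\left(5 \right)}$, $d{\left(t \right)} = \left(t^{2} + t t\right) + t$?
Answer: $\frac{42781}{481} \approx 88.942$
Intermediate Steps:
$d{\left(t \right)} = t + 2 t^{2}$ ($d{\left(t \right)} = \left(t^{2} + t^{2}\right) + t = 2 t^{2} + t = t + 2 t^{2}$)
$w = 220$ ($w = 4 \cdot 5 \left(1 + 2 \cdot 5\right) = 4 \cdot 5 \left(1 + 10\right) = 4 \cdot 5 \cdot 11 = 4 \cdot 55 = 220$)
$P = 0$ ($P = 0 \left(-1\right) = 0$)
$b{\left(R,T \right)} = \frac{2 R}{T}$ ($b{\left(R,T \right)} = \frac{R + R}{T + 0} = \frac{2 R}{T}$)
$\frac{453}{481} + b{\left(w,5 \right)} = \frac{453}{481} + 2 \cdot 220 \cdot \frac{1}{5} = 453 \cdot \frac{1}{481} + 2 \cdot 220 \cdot \frac{1}{5} = \frac{453}{481} + 88 = \frac{42781}{481}$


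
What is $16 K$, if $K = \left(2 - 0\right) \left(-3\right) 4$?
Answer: $-384$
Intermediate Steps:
$K = -24$ ($K = \left(2 + 0\right) \left(-3\right) 4 = 2 \left(-3\right) 4 = \left(-6\right) 4 = -24$)
$16 K = 16 \left(-24\right) = -384$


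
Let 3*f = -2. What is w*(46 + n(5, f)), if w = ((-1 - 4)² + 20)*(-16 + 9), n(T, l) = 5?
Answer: -16065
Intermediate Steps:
f = -⅔ (f = (⅓)*(-2) = -⅔ ≈ -0.66667)
w = -315 (w = ((-5)² + 20)*(-7) = (25 + 20)*(-7) = 45*(-7) = -315)
w*(46 + n(5, f)) = -315*(46 + 5) = -315*51 = -16065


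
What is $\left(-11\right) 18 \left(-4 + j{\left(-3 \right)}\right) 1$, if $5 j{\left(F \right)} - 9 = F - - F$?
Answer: $\frac{3366}{5} \approx 673.2$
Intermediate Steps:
$j{\left(F \right)} = \frac{9}{5} + \frac{2 F}{5}$ ($j{\left(F \right)} = \frac{9}{5} + \frac{F - - F}{5} = \frac{9}{5} + \frac{F + F}{5} = \frac{9}{5} + \frac{2 F}{5}$)
$\left(-11\right) 18 \left(-4 + j{\left(-3 \right)}\right) 1 = \left(-11\right) 18 \left(-4 + \left(\frac{9}{5} + \frac{2}{5} \left(-3\right)\right)\right) 1 = - 198 \left(-4 + \left(\frac{9}{5} - \frac{6}{5}\right)\right) 1 = - 198 \left(-4 + \frac{3}{5}\right) 1 = - 198 \left(\left(- \frac{17}{5}\right) 1\right) = \left(-198\right) \left(- \frac{17}{5}\right) = \frac{3366}{5}$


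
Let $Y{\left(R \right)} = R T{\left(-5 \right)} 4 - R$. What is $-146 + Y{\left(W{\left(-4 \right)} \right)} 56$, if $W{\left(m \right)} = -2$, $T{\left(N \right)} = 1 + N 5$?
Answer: $10718$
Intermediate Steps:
$T{\left(N \right)} = 1 + 5 N$
$Y{\left(R \right)} = - 97 R$ ($Y{\left(R \right)} = R \left(1 + 5 \left(-5\right)\right) 4 - R = R \left(1 - 25\right) 4 - R = R \left(-24\right) 4 - R = - 24 R 4 - R = - 96 R - R = - 97 R$)
$-146 + Y{\left(W{\left(-4 \right)} \right)} 56 = -146 + \left(-97\right) \left(-2\right) 56 = -146 + 194 \cdot 56 = -146 + 10864 = 10718$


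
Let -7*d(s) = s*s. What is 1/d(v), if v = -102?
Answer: -7/10404 ≈ -0.00067282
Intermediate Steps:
d(s) = -s**2/7 (d(s) = -s*s/7 = -s**2/7)
1/d(v) = 1/(-1/7*(-102)**2) = 1/(-1/7*10404) = 1/(-10404/7) = -7/10404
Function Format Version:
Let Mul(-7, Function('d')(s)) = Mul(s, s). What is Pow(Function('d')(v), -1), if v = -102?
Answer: Rational(-7, 10404) ≈ -0.00067282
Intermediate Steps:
Function('d')(s) = Mul(Rational(-1, 7), Pow(s, 2)) (Function('d')(s) = Mul(Rational(-1, 7), Mul(s, s)) = Mul(Rational(-1, 7), Pow(s, 2)))
Pow(Function('d')(v), -1) = Pow(Mul(Rational(-1, 7), Pow(-102, 2)), -1) = Pow(Mul(Rational(-1, 7), 10404), -1) = Pow(Rational(-10404, 7), -1) = Rational(-7, 10404)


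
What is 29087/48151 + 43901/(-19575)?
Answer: -1544499026/942555825 ≈ -1.6386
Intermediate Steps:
29087/48151 + 43901/(-19575) = 29087*(1/48151) + 43901*(-1/19575) = 29087/48151 - 43901/19575 = -1544499026/942555825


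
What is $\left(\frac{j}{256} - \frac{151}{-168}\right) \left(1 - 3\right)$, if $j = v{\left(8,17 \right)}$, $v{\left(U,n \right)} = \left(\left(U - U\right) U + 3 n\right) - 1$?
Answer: $- \frac{2941}{1344} \approx -2.1882$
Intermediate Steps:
$v{\left(U,n \right)} = -1 + 3 n$ ($v{\left(U,n \right)} = \left(0 U + 3 n\right) - 1 = \left(0 + 3 n\right) - 1 = 3 n - 1 = -1 + 3 n$)
$j = 50$ ($j = -1 + 3 \cdot 17 = -1 + 51 = 50$)
$\left(\frac{j}{256} - \frac{151}{-168}\right) \left(1 - 3\right) = \left(\frac{50}{256} - \frac{151}{-168}\right) \left(1 - 3\right) = \left(50 \cdot \frac{1}{256} - - \frac{151}{168}\right) \left(-2\right) = \left(\frac{25}{128} + \frac{151}{168}\right) \left(-2\right) = \frac{2941}{2688} \left(-2\right) = - \frac{2941}{1344}$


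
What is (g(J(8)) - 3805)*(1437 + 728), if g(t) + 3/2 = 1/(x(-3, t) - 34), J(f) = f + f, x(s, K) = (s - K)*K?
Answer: -1392742335/169 ≈ -8.2411e+6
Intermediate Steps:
x(s, K) = K*(s - K)
J(f) = 2*f
g(t) = -3/2 + 1/(-34 + t*(-3 - t)) (g(t) = -3/2 + 1/(t*(-3 - t) - 34) = -3/2 + 1/(-34 + t*(-3 - t)))
(g(J(8)) - 3805)*(1437 + 728) = ((-104 - 3*2*8*(3 + 2*8))/(2*(34 + (2*8)*(3 + 2*8))) - 3805)*(1437 + 728) = ((-104 - 3*16*(3 + 16))/(2*(34 + 16*(3 + 16))) - 3805)*2165 = ((-104 - 3*16*19)/(2*(34 + 16*19)) - 3805)*2165 = ((-104 - 912)/(2*(34 + 304)) - 3805)*2165 = ((½)*(-1016)/338 - 3805)*2165 = ((½)*(1/338)*(-1016) - 3805)*2165 = (-254/169 - 3805)*2165 = -643299/169*2165 = -1392742335/169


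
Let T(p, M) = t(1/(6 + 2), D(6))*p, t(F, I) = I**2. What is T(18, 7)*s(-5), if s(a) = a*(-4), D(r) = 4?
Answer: 5760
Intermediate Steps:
T(p, M) = 16*p (T(p, M) = 4**2*p = 16*p)
s(a) = -4*a
T(18, 7)*s(-5) = (16*18)*(-4*(-5)) = 288*20 = 5760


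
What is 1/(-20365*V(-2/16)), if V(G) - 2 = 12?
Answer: -1/285110 ≈ -3.5074e-6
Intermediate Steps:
V(G) = 14 (V(G) = 2 + 12 = 14)
1/(-20365*V(-2/16)) = 1/(-20365*14) = 1/(-285110) = -1/285110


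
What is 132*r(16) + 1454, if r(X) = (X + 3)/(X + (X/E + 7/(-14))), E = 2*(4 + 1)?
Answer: 4802/3 ≈ 1600.7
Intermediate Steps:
E = 10 (E = 2*5 = 10)
r(X) = (3 + X)/(-1/2 + 11*X/10) (r(X) = (X + 3)/(X + (X/10 + 7/(-14))) = (3 + X)/(X + (X*(1/10) + 7*(-1/14))) = (3 + X)/(X + (X/10 - 1/2)) = (3 + X)/(X + (-1/2 + X/10)) = (3 + X)/(-1/2 + 11*X/10))
132*r(16) + 1454 = 132*(10*(3 + 16)/(-5 + 11*16)) + 1454 = 132*(10*19/(-5 + 176)) + 1454 = 132*(10*19/171) + 1454 = 132*(10*(1/171)*19) + 1454 = 132*(10/9) + 1454 = 440/3 + 1454 = 4802/3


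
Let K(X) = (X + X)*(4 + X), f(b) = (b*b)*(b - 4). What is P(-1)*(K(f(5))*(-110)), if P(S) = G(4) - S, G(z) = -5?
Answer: 638000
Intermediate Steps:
f(b) = b²*(-4 + b)
K(X) = 2*X*(4 + X) (K(X) = (2*X)*(4 + X) = 2*X*(4 + X))
P(S) = -5 - S
P(-1)*(K(f(5))*(-110)) = (-5 - 1*(-1))*((2*(5²*(-4 + 5))*(4 + 5²*(-4 + 5)))*(-110)) = (-5 + 1)*((2*(25*1)*(4 + 25*1))*(-110)) = -4*2*25*(4 + 25)*(-110) = -4*2*25*29*(-110) = -5800*(-110) = -4*(-159500) = 638000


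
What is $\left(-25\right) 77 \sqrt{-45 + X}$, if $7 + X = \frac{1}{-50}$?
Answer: $- \frac{19635 i \sqrt{2}}{2} \approx - 13884.0 i$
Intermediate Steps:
$X = - \frac{351}{50}$ ($X = -7 + \frac{1}{-50} = -7 - \frac{1}{50} = - \frac{351}{50} \approx -7.02$)
$\left(-25\right) 77 \sqrt{-45 + X} = \left(-25\right) 77 \sqrt{-45 - \frac{351}{50}} = - 1925 \sqrt{- \frac{2601}{50}} = - 1925 \frac{51 i \sqrt{2}}{10} = - \frac{19635 i \sqrt{2}}{2}$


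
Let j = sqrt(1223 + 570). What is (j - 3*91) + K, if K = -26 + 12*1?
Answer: -287 + sqrt(1793) ≈ -244.66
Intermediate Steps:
j = sqrt(1793) ≈ 42.344
K = -14 (K = -26 + 12 = -14)
(j - 3*91) + K = (sqrt(1793) - 3*91) - 14 = (sqrt(1793) - 273) - 14 = (-273 + sqrt(1793)) - 14 = -287 + sqrt(1793)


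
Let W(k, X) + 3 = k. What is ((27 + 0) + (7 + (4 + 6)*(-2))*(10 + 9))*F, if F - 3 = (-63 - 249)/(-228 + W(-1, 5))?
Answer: -27720/29 ≈ -955.86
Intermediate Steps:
W(k, X) = -3 + k
F = 126/29 (F = 3 + (-63 - 249)/(-228 + (-3 - 1)) = 3 - 312/(-228 - 4) = 3 - 312/(-232) = 3 - 312*(-1/232) = 3 + 39/29 = 126/29 ≈ 4.3448)
((27 + 0) + (7 + (4 + 6)*(-2))*(10 + 9))*F = ((27 + 0) + (7 + (4 + 6)*(-2))*(10 + 9))*(126/29) = (27 + (7 + 10*(-2))*19)*(126/29) = (27 + (7 - 20)*19)*(126/29) = (27 - 13*19)*(126/29) = (27 - 247)*(126/29) = -220*126/29 = -27720/29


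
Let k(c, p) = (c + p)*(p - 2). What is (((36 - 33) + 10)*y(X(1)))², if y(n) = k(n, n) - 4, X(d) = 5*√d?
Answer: 114244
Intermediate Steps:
k(c, p) = (-2 + p)*(c + p) (k(c, p) = (c + p)*(-2 + p) = (-2 + p)*(c + p))
y(n) = -4 - 4*n + 2*n² (y(n) = (n² - 2*n - 2*n + n*n) - 4 = (n² - 2*n - 2*n + n²) - 4 = (-4*n + 2*n²) - 4 = -4 - 4*n + 2*n²)
(((36 - 33) + 10)*y(X(1)))² = (((36 - 33) + 10)*(-4 - 20*√1 + 2*(5*√1)²))² = ((3 + 10)*(-4 - 20 + 2*(5*1)²))² = (13*(-4 - 4*5 + 2*5²))² = (13*(-4 - 20 + 2*25))² = (13*(-4 - 20 + 50))² = (13*26)² = 338² = 114244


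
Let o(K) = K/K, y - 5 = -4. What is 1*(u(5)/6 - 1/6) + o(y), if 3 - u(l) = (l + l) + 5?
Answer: -7/6 ≈ -1.1667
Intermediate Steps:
y = 1 (y = 5 - 4 = 1)
o(K) = 1
u(l) = -2 - 2*l (u(l) = 3 - ((l + l) + 5) = 3 - (2*l + 5) = 3 - (5 + 2*l) = 3 + (-5 - 2*l) = -2 - 2*l)
1*(u(5)/6 - 1/6) + o(y) = 1*((-2 - 2*5)/6 - 1/6) + 1 = 1*((-2 - 10)*(⅙) - 1*⅙) + 1 = 1*(-12*⅙ - ⅙) + 1 = 1*(-2 - ⅙) + 1 = 1*(-13/6) + 1 = -13/6 + 1 = -7/6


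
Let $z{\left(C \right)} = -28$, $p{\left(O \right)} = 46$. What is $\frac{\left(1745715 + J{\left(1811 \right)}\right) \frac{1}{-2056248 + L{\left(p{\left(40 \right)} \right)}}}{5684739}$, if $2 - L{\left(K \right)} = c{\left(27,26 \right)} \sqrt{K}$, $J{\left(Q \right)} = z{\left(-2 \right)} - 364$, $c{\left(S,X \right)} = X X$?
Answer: $- \frac{78017683423}{522517307224332330} + \frac{294959587 \sqrt{46}}{6008949033079821795} \approx -1.4898 \cdot 10^{-7}$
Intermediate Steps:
$c{\left(S,X \right)} = X^{2}$
$J{\left(Q \right)} = -392$ ($J{\left(Q \right)} = -28 - 364 = -392$)
$L{\left(K \right)} = 2 - 676 \sqrt{K}$ ($L{\left(K \right)} = 2 - 26^{2} \sqrt{K} = 2 - 676 \sqrt{K}$)
$\frac{\left(1745715 + J{\left(1811 \right)}\right) \frac{1}{-2056248 + L{\left(p{\left(40 \right)} \right)}}}{5684739} = \frac{\left(1745715 - 392\right) \frac{1}{-2056248 + \left(2 - 676 \sqrt{46}\right)}}{5684739} = \frac{1745323}{-2056246 - 676 \sqrt{46}} \cdot \frac{1}{5684739} = \frac{1745323}{5684739 \left(-2056246 - 676 \sqrt{46}\right)}$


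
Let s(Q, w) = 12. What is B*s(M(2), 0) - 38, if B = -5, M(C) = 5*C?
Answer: -98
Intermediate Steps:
B*s(M(2), 0) - 38 = -5*12 - 38 = -60 - 38 = -98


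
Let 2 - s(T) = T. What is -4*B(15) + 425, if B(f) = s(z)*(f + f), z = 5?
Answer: 785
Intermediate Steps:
s(T) = 2 - T
B(f) = -6*f (B(f) = (2 - 1*5)*(f + f) = (2 - 5)*(2*f) = -6*f)
-4*B(15) + 425 = -(-24)*15 + 425 = -4*(-90) + 425 = 360 + 425 = 785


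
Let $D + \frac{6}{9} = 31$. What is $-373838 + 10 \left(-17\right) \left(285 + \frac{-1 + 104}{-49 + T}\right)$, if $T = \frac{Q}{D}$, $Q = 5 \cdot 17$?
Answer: $- \frac{886852671}{2102} \approx -4.2191 \cdot 10^{5}$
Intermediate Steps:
$D = \frac{91}{3}$ ($D = - \frac{2}{3} + 31 = \frac{91}{3} \approx 30.333$)
$Q = 85$
$T = \frac{255}{91}$ ($T = \frac{85}{\frac{91}{3}} = 85 \cdot \frac{3}{91} = \frac{255}{91} \approx 2.8022$)
$-373838 + 10 \left(-17\right) \left(285 + \frac{-1 + 104}{-49 + T}\right) = -373838 + 10 \left(-17\right) \left(285 + \frac{-1 + 104}{-49 + \frac{255}{91}}\right) = -373838 - 170 \left(285 + \frac{103}{- \frac{4204}{91}}\right) = -373838 - 170 \left(285 + 103 \left(- \frac{91}{4204}\right)\right) = -373838 - 170 \left(285 - \frac{9373}{4204}\right) = -373838 - \frac{101045195}{2102} = - \frac{886852671}{2102}$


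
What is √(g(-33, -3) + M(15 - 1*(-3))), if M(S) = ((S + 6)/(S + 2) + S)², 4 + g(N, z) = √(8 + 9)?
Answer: √(9116 + 25*√17)/5 ≈ 19.203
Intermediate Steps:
g(N, z) = -4 + √17 (g(N, z) = -4 + √(8 + 9) = -4 + √17)
M(S) = (S + (6 + S)/(2 + S))² (M(S) = ((6 + S)/(2 + S) + S)² = (S + (6 + S)/(2 + S))²)
√(g(-33, -3) + M(15 - 1*(-3))) = √((-4 + √17) + (6 + (15 - 1*(-3))² + 3*(15 - 1*(-3)))²/(2 + (15 - 1*(-3)))²) = √((-4 + √17) + (6 + (15 + 3)² + 3*(15 + 3))²/(2 + (15 + 3))²) = √((-4 + √17) + (6 + 18² + 3*18)²/(2 + 18)²) = √((-4 + √17) + (6 + 324 + 54)²/20²) = √((-4 + √17) + (1/400)*384²) = √((-4 + √17) + (1/400)*147456) = √((-4 + √17) + 9216/25) = √(9116/25 + √17)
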